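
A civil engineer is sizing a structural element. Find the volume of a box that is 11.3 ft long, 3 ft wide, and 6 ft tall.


Shape: rectangular prism
l = 11.3 ft, w = 3 ft, h = 6 ft
Formula: V = l * w * h
V = 11.3 * 3 * 6
V = 33.9 * 6
V = 203.4
203.4 ft^3


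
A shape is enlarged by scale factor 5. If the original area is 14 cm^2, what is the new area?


Linear scale factor k = 5
Original area = 14 cm^2
Rule: under a linear scaling by k, areas scale by k^2.
k^2 = 5^2 = 25
New area = 14 * 25
New area = 350
350 cm^2


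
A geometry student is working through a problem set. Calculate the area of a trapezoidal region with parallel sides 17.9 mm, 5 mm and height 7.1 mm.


Shape: trapezoid
Parallel sides a = 17.9 mm, b = 5 mm; Height h = 7.1 mm
Formula: A = (a + b) * h / 2
a + b = 17.9 + 5 = 22.9
A = 22.9 * 7.1 / 2
A = 162.59 / 2
A = 81.295
81.295 mm^2


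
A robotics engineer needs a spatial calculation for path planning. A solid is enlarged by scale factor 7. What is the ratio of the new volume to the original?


Linear scale factor k = 7
Rule: under a linear scaling by k, volumes scale by k^3.
k^3 = 7 * 7 * 7
k^3 = 49 * 7
k^3 = 343
Volume scales by a factor of 343.
343 (dimensionless)


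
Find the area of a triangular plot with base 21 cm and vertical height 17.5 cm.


Shape: triangle
Base b = 21 cm, Height h = 17.5 cm
Formula: A = (1/2) * b * h
A = 0.5 * 21 * 17.5
A = 0.5 * 367.5
A = 183.75
183.75 cm^2


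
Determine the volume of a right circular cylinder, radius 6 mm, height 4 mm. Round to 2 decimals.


Shape: cylinder
Radius r = 6 mm, Height h = 4 mm
Formula: V = pi * r^2 * h
r^2 = 36
V = pi * 36 * 4
V = 144 * pi
V = 452.39
452.39 mm^3


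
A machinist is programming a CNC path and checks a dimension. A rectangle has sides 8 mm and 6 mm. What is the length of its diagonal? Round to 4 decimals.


Shape: rectangle (diagonal via Pythagoras)
Sides: 8 mm and 6 mm
Formula: d = sqrt(l^2 + w^2)
l^2 = 64, w^2 = 36
l^2 + w^2 = 100
d = sqrt(100)
d = 10.0
10 mm


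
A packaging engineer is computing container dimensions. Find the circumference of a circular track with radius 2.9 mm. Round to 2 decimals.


Shape: circle
Radius r = 2.9 mm
Formula: C = 2 * pi * r
C = 2 * pi * 2.9
C = 5.8 * pi
C = 18.22
18.22 mm


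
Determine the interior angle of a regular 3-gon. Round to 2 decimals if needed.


Shape: regular triangle (3 sides)
Formula: interior angle = (n - 2) * 180 / n
(n - 2) = 1
(n - 2) * 180 = 180
angle = 180 / 3
angle = 60
60 degrees


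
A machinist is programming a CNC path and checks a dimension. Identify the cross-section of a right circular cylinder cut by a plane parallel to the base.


Solid: right circular cylinder
Cutting plane: parallel to the base
Visualize the intersection of the plane with the solid's surface.
The boundary of the cut region is a circle.
circle


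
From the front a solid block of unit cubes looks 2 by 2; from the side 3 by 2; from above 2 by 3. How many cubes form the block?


Orthographic views of a solid rectangular block:
Front view 2 x 2 -> length = 2, height = 2
Side view 3 x 2 -> width = 3, height = 2 (consistent)
Top view 2 x 3 -> confirms length = 2, width = 3
The block is 2 x 3 x 2.
Total unit cubes = 2 * 3 * 2 = 12
12 unit cubes


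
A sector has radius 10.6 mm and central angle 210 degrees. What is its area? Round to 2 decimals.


Shape: circular sector
Radius r = 10.6 mm, Angle = 210 degrees
Formula: A = (angle/360) * pi * r^2
r^2 = 112.36
Fraction of circle = 210/360
A = (210/360) * pi * 112.36
A = 65.543333 * pi
A = 205.91
205.91 mm^2


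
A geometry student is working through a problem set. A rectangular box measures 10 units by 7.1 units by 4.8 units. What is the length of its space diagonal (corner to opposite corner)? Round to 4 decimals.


Shape: rectangular box (space diagonal)
l = 10 units, w = 7.1 units, h = 4.8 units
Visualize: the diagonal of the base, then a right triangle with that diagonal and the height.
Formula: d = sqrt(l^2 + w^2 + h^2)
l^2 + w^2 + h^2 = 100 + 50.41 + 23.04 = 173.45
d = sqrt(173.45)
d = 13.17
13.17 units


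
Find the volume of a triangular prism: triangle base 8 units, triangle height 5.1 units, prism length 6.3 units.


Shape: triangular prism
Triangle base = 8 units, triangle height = 5.1 units, prism length L = 6.3 units
Formula: V = (1/2 * b * h_tri) * L
Cross-section area = 0.5 * 8 * 5.1 = 20.4
V = 20.4 * 6.3
V = 128.52
128.52 units^3


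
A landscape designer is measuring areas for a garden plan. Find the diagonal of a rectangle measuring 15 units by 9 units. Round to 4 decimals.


Shape: rectangle (diagonal via Pythagoras)
Sides: 15 units and 9 units
Formula: d = sqrt(l^2 + w^2)
l^2 = 225, w^2 = 81
l^2 + w^2 = 306
d = sqrt(306)
d = 17.4929
17.4929 units


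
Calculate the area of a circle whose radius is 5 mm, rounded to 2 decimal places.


Shape: circle
Radius r = 5 mm
Formula: A = pi * r^2
r^2 = 5^2 = 25
A = pi * 25
A = 78.54
78.54 mm^2


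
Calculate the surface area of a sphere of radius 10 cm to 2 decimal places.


Shape: sphere
Radius r = 10 cm
Formula: SA = 4 * pi * r^2
r^2 = 100
SA = 4 * pi * 100
SA = 400 * pi
SA = 1256.64
1256.64 cm^2


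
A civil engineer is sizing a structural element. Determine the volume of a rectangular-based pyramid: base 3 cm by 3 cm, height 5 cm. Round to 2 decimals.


Shape: rectangular pyramid
Base: 3 cm x 3 cm, Height h = 5 cm
Formula: V = (1/3) * base_area * h
base_area = 3 * 3 = 9
base_area * h = 9 * 5 = 45
V = 45 / 3
V = 15
15 cm^3


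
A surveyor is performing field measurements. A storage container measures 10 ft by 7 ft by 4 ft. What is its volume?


Shape: rectangular prism
l = 10 ft, w = 7 ft, h = 4 ft
Formula: V = l * w * h
V = 10 * 7 * 4
V = 70 * 4
V = 280
280 ft^3


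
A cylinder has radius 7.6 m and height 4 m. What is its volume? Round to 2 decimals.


Shape: cylinder
Radius r = 7.6 m, Height h = 4 m
Formula: V = pi * r^2 * h
r^2 = 57.76
V = pi * 57.76 * 4
V = 231.04 * pi
V = 725.83
725.83 m^3


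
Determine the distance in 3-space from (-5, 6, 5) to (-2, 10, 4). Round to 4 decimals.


3D distance between two points
P1 = (-5, 6, 5), P2 = (-2, 10, 4)
Formula: d = sqrt((x2-x1)^2 + (y2-y1)^2 + (z2-z1)^2)
dx = -2 - -5 = 3
dy = 10 - 6 = 4
dz = 4 - 5 = -1
dx^2 + dy^2 + dz^2 = 9 + 16 + 1 = 26
d = sqrt(26)
d = 5.099
5.099 units


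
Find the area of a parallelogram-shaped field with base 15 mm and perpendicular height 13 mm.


Shape: parallelogram
Base b = 15 mm, Height h = 13 mm
Formula: A = b * h
A = 15 * 13
A = 195
195 mm^2


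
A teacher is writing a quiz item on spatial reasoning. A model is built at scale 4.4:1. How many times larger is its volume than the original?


Linear scale factor k = 4.4
Rule: under a linear scaling by k, volumes scale by k^3.
k^3 = 4.4 * 4.4 * 4.4
k^3 = 19.36 * 4.4
k^3 = 85.184
Volume scales by a factor of 85.184.
85.184 (dimensionless)


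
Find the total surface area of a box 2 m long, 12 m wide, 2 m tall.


Shape: rectangular prism
l = 2 m, w = 12 m, h = 2 m
Formula: SA = 2(lw + lh + wh)
lw = 24, lh = 4, wh = 24
lw + lh + wh = 52
SA = 2 * 52
SA = 104
104 m^2


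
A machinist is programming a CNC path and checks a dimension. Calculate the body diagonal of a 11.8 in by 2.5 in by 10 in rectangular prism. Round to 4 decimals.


Shape: rectangular box (space diagonal)
l = 11.8 in, w = 2.5 in, h = 10 in
Visualize: the diagonal of the base, then a right triangle with that diagonal and the height.
Formula: d = sqrt(l^2 + w^2 + h^2)
l^2 + w^2 + h^2 = 139.24 + 6.25 + 100 = 245.49
d = sqrt(245.49)
d = 15.6681
15.6681 in


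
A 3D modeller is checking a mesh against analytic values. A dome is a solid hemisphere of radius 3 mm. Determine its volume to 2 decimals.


Shape: hemisphere (half of a sphere)
Radius r = 3 mm
Formula: V = (1/2) * (4/3) * pi * r^3 = (2/3) * pi * r^3
r^3 = 27
(2/3) * 27 = 18
V = 18 * pi
V = 56.55
56.55 mm^3


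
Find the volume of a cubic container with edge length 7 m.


Shape: cube
Side s = 7 m
Formula: V = s^3
V = 7 * 7 * 7
V = 49 * 7
V = 343
343 m^3


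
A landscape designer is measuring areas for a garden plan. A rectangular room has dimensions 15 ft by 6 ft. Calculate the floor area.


Shape: rectangle
Length l = 15 ft, Width w = 6 ft
Formula: A = l * w
A = 15 * 6
A = 90
90 ft^2


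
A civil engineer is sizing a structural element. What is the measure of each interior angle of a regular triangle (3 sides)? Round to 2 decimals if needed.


Shape: regular triangle (3 sides)
Formula: interior angle = (n - 2) * 180 / n
(n - 2) = 1
(n - 2) * 180 = 180
angle = 180 / 3
angle = 60
60 degrees


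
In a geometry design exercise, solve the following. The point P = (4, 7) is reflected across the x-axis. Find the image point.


Transformation: reflection
Original point: (4, 7)
Rule for reflection over the x-axis: (x, y) -> (x, -y)
Apply: (4, 7) -> (4, -7)
(4, -7)


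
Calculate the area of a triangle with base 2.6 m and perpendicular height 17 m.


Shape: triangle
Base b = 2.6 m, Height h = 17 m
Formula: A = (1/2) * b * h
A = 0.5 * 2.6 * 17
A = 0.5 * 44.2
A = 22.1
22.1 m^2


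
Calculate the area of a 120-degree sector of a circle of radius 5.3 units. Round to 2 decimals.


Shape: circular sector
Radius r = 5.3 units, Angle = 120 degrees
Formula: A = (angle/360) * pi * r^2
r^2 = 28.09
Fraction of circle = 120/360
A = (120/360) * pi * 28.09
A = 9.363333 * pi
A = 29.42
29.42 units^2


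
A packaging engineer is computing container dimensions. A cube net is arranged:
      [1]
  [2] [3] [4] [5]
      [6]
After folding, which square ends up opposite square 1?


Net: cross layout. Take square 3 as the base (bottom).
Fold the four squares in the horizontal row up around 3: 2 -> left, 4 -> right, 5 wraps to the top.
Fold 1 and 6 up from 3: 1 -> back, 6 -> front.
Opposite pairs are therefore: (1, 6), (2, 4), (3, 5).
Face 1 is opposite face 6.
face 6


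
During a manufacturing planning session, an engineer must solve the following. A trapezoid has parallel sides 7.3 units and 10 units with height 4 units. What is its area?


Shape: trapezoid
Parallel sides a = 7.3 units, b = 10 units; Height h = 4 units
Formula: A = (a + b) * h / 2
a + b = 7.3 + 10 = 17.3
A = 17.3 * 4 / 2
A = 69.2 / 2
A = 34.6
34.6 units^2


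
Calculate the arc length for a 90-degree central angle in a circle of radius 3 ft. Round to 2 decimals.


Shape: circular arc
Radius r = 3 ft, Angle = 90 degrees
Formula: L = (angle/360) * 2 * pi * r
2 * pi * r = 6 * pi
L = (90/360) * 6 * pi
L = 1.5 * pi
L = 4.71
4.71 ft


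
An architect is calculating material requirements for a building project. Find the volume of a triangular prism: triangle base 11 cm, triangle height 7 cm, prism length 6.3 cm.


Shape: triangular prism
Triangle base = 11 cm, triangle height = 7 cm, prism length L = 6.3 cm
Formula: V = (1/2 * b * h_tri) * L
Cross-section area = 0.5 * 11 * 7 = 38.5
V = 38.5 * 6.3
V = 242.55
242.55 cm^3


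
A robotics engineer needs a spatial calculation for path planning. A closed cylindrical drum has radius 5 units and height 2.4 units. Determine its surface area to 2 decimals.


Shape: closed cylinder
Radius r = 5 units, Height h = 2.4 units
Formula: SA = 2*pi*r^2 + 2*pi*r*h = 2*pi*r*(r + h)
r + h = 7.4
2 * r * (r + h) = 2 * 5 * 7.4 = 74
SA = 74 * pi
SA = 232.48
232.48 units^2


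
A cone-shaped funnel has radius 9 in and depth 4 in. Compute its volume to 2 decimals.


Shape: cone
Radius r = 9 in, Height h = 4 in
Formula: V = (1/3) * pi * r^2 * h
r^2 = 81
pi * r^2 * h = pi * 81 * 4 = 324 * pi
V = 324 * pi / 3
V = 339.29
339.29 in^3


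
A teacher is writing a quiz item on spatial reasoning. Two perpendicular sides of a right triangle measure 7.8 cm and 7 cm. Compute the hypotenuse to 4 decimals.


Shape: right triangle
Legs a = 7.8 cm, b = 7 cm
Formula: c = sqrt(a^2 + b^2)
a^2 = 60.84, b^2 = 49
a^2 + b^2 = 109.84
c = sqrt(109.84)
c = 10.4805
10.4805 cm


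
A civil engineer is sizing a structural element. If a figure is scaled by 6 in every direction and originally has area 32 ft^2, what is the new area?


Linear scale factor k = 6
Original area = 32 ft^2
Rule: under a linear scaling by k, areas scale by k^2.
k^2 = 6^2 = 36
New area = 32 * 36
New area = 1152
1152 ft^2


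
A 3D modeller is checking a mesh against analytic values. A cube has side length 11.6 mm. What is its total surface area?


Shape: cube
Side s = 11.6 mm
A cube has 6 square faces.
Formula: SA = 6 * s^2
s^2 = 134.56
SA = 6 * 134.56
SA = 807.36
807.36 mm^2


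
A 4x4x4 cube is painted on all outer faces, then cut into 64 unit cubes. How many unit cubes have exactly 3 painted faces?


Large cube: 4 x 4 x 4, cut into unit cubes.
Cubes with 3 painted faces are at the corners. A cube always has 8 corners.
Count = 8
8 unit cubes


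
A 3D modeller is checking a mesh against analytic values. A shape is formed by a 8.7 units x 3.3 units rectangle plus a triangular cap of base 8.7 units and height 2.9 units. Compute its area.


Composite shape: rectangle + triangle
Rectangle area = 8.7 * 3.3 = 28.71
Triangle area = 0.5 * 8.7 * 2.9 = 12.615
Total = 28.71 + 12.615
Total = 41.325
41.325 units^2


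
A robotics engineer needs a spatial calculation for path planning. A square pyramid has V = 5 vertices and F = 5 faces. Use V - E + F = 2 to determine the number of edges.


Polyhedron: square pyramid
Euler's formula for convex polyhedra: V - E + F = 2
Given: V = 5 vertices and F = 5 faces
Solve for E:
E = V + F - 2 = 5 + 5 - 2 = 8
8 edges


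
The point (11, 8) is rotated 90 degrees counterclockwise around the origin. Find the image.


Transformation: rotation about the origin
Original point: (11, 8)
Rule for 90 deg counterclockwise: (x, y) -> (-y, x)
Apply: (11, 8) -> (-8, 11)
(-8, 11)


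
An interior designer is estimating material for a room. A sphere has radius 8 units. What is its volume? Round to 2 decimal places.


Shape: sphere
Radius r = 8 units
Formula: V = (4/3) * pi * r^3
r^3 = 512
(4/3) * 512 = 682.666667
V = 682.666667 * pi
V = 2144.66
2144.66 units^3


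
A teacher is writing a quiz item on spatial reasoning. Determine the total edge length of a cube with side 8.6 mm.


Shape: cube
Side s = 8.6 mm
A cube has 12 edges, all equal.
Formula: total edge length = 12 * s
Total = 12 * 8.6
Total = 103.2
103.2 mm


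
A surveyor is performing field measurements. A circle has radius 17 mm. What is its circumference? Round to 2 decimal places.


Shape: circle
Radius r = 17 mm
Formula: C = 2 * pi * r
C = 2 * pi * 17
C = 34 * pi
C = 106.81
106.81 mm


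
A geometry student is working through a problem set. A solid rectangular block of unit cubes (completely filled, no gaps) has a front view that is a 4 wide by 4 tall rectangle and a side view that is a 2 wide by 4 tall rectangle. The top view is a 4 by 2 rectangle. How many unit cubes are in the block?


Orthographic views of a solid rectangular block:
Front view 4 x 4 -> length = 4, height = 4
Side view 2 x 4 -> width = 2, height = 4 (consistent)
Top view 4 x 2 -> confirms length = 4, width = 2
The block is 4 x 2 x 4.
Total unit cubes = 4 * 2 * 4 = 32
32 unit cubes


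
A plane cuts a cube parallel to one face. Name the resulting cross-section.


Solid: cube
Cutting plane: parallel to one face
Visualize the intersection of the plane with the solid's surface.
The boundary of the cut region is a square.
square


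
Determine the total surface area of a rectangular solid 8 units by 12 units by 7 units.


Shape: rectangular prism
l = 8 units, w = 12 units, h = 7 units
Formula: SA = 2(lw + lh + wh)
lw = 96, lh = 56, wh = 84
lw + lh + wh = 236
SA = 2 * 236
SA = 472
472 units^2


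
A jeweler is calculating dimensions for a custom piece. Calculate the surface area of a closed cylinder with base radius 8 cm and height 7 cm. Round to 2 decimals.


Shape: closed cylinder
Radius r = 8 cm, Height h = 7 cm
Formula: SA = 2*pi*r^2 + 2*pi*r*h = 2*pi*r*(r + h)
r + h = 15
2 * r * (r + h) = 2 * 8 * 15 = 240
SA = 240 * pi
SA = 753.98
753.98 cm^2


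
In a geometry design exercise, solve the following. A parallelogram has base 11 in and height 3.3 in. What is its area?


Shape: parallelogram
Base b = 11 in, Height h = 3.3 in
Formula: A = b * h
A = 11 * 3.3
A = 36.3
36.3 in^2


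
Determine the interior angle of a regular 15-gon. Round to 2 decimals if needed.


Shape: regular pentadecagon (15 sides)
Formula: interior angle = (n - 2) * 180 / n
(n - 2) = 13
(n - 2) * 180 = 2340
angle = 2340 / 15
angle = 156
156 degrees


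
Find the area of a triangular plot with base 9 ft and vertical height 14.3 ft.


Shape: triangle
Base b = 9 ft, Height h = 14.3 ft
Formula: A = (1/2) * b * h
A = 0.5 * 9 * 14.3
A = 0.5 * 128.7
A = 64.35
64.35 ft^2


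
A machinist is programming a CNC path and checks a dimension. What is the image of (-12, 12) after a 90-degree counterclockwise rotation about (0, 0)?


Transformation: rotation about the origin
Original point: (-12, 12)
Rule for 90 deg counterclockwise: (x, y) -> (-y, x)
Apply: (-12, 12) -> (-12, -12)
(-12, -12)


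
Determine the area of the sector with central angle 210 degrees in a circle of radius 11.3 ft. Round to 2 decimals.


Shape: circular sector
Radius r = 11.3 ft, Angle = 210 degrees
Formula: A = (angle/360) * pi * r^2
r^2 = 127.69
Fraction of circle = 210/360
A = (210/360) * pi * 127.69
A = 74.485833 * pi
A = 234
234 ft^2


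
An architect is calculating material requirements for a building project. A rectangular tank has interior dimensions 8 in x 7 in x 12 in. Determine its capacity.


Shape: rectangular prism
l = 8 in, w = 7 in, h = 12 in
Formula: V = l * w * h
V = 8 * 7 * 12
V = 56 * 12
V = 672
672 in^3


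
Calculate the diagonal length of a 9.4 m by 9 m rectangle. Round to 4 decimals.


Shape: rectangle (diagonal via Pythagoras)
Sides: 9.4 m and 9 m
Formula: d = sqrt(l^2 + w^2)
l^2 = 88.36, w^2 = 81
l^2 + w^2 = 169.36
d = sqrt(169.36)
d = 13.0138
13.0138 m


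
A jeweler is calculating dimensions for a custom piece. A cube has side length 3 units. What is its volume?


Shape: cube
Side s = 3 units
Formula: V = s^3
V = 3 * 3 * 3
V = 9 * 3
V = 27
27 units^3


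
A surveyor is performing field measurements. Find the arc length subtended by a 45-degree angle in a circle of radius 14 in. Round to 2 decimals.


Shape: circular arc
Radius r = 14 in, Angle = 45 degrees
Formula: L = (angle/360) * 2 * pi * r
2 * pi * r = 28 * pi
L = (45/360) * 28 * pi
L = 3.5 * pi
L = 11
11 in


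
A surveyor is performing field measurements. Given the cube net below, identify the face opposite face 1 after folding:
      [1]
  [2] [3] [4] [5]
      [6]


Net: cross layout. Take square 3 as the base (bottom).
Fold the four squares in the horizontal row up around 3: 2 -> left, 4 -> right, 5 wraps to the top.
Fold 1 and 6 up from 3: 1 -> back, 6 -> front.
Opposite pairs are therefore: (1, 6), (2, 4), (3, 5).
Face 1 is opposite face 6.
face 6


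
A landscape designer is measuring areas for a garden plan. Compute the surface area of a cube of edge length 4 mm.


Shape: cube
Side s = 4 mm
A cube has 6 square faces.
Formula: SA = 6 * s^2
s^2 = 16
SA = 6 * 16
SA = 96
96 mm^2


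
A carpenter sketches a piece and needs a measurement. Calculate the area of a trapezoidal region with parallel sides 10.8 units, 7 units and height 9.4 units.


Shape: trapezoid
Parallel sides a = 10.8 units, b = 7 units; Height h = 9.4 units
Formula: A = (a + b) * h / 2
a + b = 10.8 + 7 = 17.8
A = 17.8 * 9.4 / 2
A = 167.32 / 2
A = 83.66
83.66 units^2


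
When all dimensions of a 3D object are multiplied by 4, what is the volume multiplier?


Linear scale factor k = 4
Rule: under a linear scaling by k, volumes scale by k^3.
k^3 = 4 * 4 * 4
k^3 = 16 * 4
k^3 = 64
Volume scales by a factor of 64.
64 (dimensionless)


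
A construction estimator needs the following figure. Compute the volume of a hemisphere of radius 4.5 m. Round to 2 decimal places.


Shape: hemisphere (half of a sphere)
Radius r = 4.5 m
Formula: V = (1/2) * (4/3) * pi * r^3 = (2/3) * pi * r^3
r^3 = 91.125
(2/3) * 91.125 = 60.75
V = 60.75 * pi
V = 190.85
190.85 m^3


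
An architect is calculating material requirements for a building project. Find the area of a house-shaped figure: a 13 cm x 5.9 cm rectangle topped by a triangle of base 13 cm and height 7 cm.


Composite shape: rectangle + triangle
Rectangle area = 13 * 5.9 = 76.7
Triangle area = 0.5 * 13 * 7 = 45.5
Total = 76.7 + 45.5
Total = 122.2
122.2 cm^2


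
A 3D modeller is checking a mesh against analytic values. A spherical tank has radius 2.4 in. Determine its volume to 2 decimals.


Shape: sphere
Radius r = 2.4 in
Formula: V = (4/3) * pi * r^3
r^3 = 13.824
(4/3) * 13.824 = 18.432
V = 18.432 * pi
V = 57.91
57.91 in^3


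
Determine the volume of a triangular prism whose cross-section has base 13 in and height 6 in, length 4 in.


Shape: triangular prism
Triangle base = 13 in, triangle height = 6 in, prism length L = 4 in
Formula: V = (1/2 * b * h_tri) * L
Cross-section area = 0.5 * 13 * 6 = 39
V = 39 * 4
V = 156
156 in^3


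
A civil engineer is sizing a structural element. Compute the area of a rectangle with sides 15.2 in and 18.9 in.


Shape: rectangle
Length l = 15.2 in, Width w = 18.9 in
Formula: A = l * w
A = 15.2 * 18.9
A = 287.28
287.28 in^2


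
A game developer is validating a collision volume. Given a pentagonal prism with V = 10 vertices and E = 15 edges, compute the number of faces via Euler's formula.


Polyhedron: pentagonal prism
Euler's formula for convex polyhedra: V - E + F = 2
Given: V = 10 vertices and E = 15 edges
Solve for F:
F = 2 + E - V = 2 + 15 - 10 = 7
7 faces


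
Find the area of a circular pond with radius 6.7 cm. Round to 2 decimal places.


Shape: circle
Radius r = 6.7 cm
Formula: A = pi * r^2
r^2 = 6.7^2 = 44.89
A = pi * 44.89
A = 141.03
141.03 cm^2


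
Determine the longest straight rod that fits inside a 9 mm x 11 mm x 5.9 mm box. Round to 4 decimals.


Shape: rectangular box (space diagonal)
l = 9 mm, w = 11 mm, h = 5.9 mm
Visualize: the diagonal of the base, then a right triangle with that diagonal and the height.
Formula: d = sqrt(l^2 + w^2 + h^2)
l^2 + w^2 + h^2 = 81 + 121 + 34.81 = 236.81
d = sqrt(236.81)
d = 15.3886
15.3886 mm


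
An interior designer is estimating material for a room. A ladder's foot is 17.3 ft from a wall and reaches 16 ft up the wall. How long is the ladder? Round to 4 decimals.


Shape: right triangle
Legs a = 17.3 ft, b = 16 ft
Formula: c = sqrt(a^2 + b^2)
a^2 = 299.29, b^2 = 256
a^2 + b^2 = 555.29
c = sqrt(555.29)
c = 23.5646
23.5646 ft


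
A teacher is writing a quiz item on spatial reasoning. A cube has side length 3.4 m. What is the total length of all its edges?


Shape: cube
Side s = 3.4 m
A cube has 12 edges, all equal.
Formula: total edge length = 12 * s
Total = 12 * 3.4
Total = 40.8
40.8 m


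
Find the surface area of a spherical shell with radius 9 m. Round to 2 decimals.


Shape: sphere
Radius r = 9 m
Formula: SA = 4 * pi * r^2
r^2 = 81
SA = 4 * pi * 81
SA = 324 * pi
SA = 1017.88
1017.88 m^2


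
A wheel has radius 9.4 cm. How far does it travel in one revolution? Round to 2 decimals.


Shape: circle
Radius r = 9.4 cm
Formula: C = 2 * pi * r
C = 2 * pi * 9.4
C = 18.8 * pi
C = 59.06
59.06 cm


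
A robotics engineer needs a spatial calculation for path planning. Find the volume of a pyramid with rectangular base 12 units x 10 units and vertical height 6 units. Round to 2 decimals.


Shape: rectangular pyramid
Base: 12 units x 10 units, Height h = 6 units
Formula: V = (1/3) * base_area * h
base_area = 12 * 10 = 120
base_area * h = 120 * 6 = 720
V = 720 / 3
V = 240
240 units^3


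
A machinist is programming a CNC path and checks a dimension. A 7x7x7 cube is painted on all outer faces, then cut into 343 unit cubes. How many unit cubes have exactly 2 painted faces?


Large cube: 7 x 7 x 7, cut into unit cubes.
n = 7, so n - 2 = 5
Cubes with 2 painted faces lie along the edges, excluding corners.
A cube has 12 edges; each contributes (n - 2) = 5 such cubes.
Count = 12 * 5 = 60
60 unit cubes


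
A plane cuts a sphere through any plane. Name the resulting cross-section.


Solid: sphere
Cutting plane: through any plane
Visualize the intersection of the plane with the solid's surface.
The boundary of the cut region is a circle.
circle


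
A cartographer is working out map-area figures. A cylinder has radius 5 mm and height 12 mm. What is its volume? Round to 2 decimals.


Shape: cylinder
Radius r = 5 mm, Height h = 12 mm
Formula: V = pi * r^2 * h
r^2 = 25
V = pi * 25 * 12
V = 300 * pi
V = 942.48
942.48 mm^3


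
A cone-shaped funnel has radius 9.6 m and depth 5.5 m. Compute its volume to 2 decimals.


Shape: cone
Radius r = 9.6 m, Height h = 5.5 m
Formula: V = (1/3) * pi * r^2 * h
r^2 = 92.16
pi * r^2 * h = pi * 92.16 * 5.5 = 506.88 * pi
V = 506.88 * pi / 3
V = 530.8
530.8 m^3


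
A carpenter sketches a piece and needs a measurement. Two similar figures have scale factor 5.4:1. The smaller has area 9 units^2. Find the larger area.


Linear scale factor k = 5.4
Original area = 9 units^2
Rule: under a linear scaling by k, areas scale by k^2.
k^2 = 5.4^2 = 29.16
New area = 9 * 29.16
New area = 262.44
262.44 units^2


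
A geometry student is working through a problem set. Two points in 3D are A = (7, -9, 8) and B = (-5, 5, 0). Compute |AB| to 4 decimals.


3D distance between two points
P1 = (7, -9, 8), P2 = (-5, 5, 0)
Formula: d = sqrt((x2-x1)^2 + (y2-y1)^2 + (z2-z1)^2)
dx = -5 - 7 = -12
dy = 5 - -9 = 14
dz = 0 - 8 = -8
dx^2 + dy^2 + dz^2 = 144 + 196 + 64 = 404
d = sqrt(404)
d = 20.0998
20.0998 units


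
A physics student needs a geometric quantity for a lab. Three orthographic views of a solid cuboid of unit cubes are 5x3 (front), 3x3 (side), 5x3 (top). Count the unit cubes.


Orthographic views of a solid rectangular block:
Front view 5 x 3 -> length = 5, height = 3
Side view 3 x 3 -> width = 3, height = 3 (consistent)
Top view 5 x 3 -> confirms length = 5, width = 3
The block is 5 x 3 x 3.
Total unit cubes = 5 * 3 * 3 = 45
45 unit cubes


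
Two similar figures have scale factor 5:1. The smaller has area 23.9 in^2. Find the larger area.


Linear scale factor k = 5
Original area = 23.9 in^2
Rule: under a linear scaling by k, areas scale by k^2.
k^2 = 5^2 = 25
New area = 23.9 * 25
New area = 597.5
597.5 in^2


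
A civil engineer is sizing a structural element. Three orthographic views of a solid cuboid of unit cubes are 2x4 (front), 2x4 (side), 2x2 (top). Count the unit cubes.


Orthographic views of a solid rectangular block:
Front view 2 x 4 -> length = 2, height = 4
Side view 2 x 4 -> width = 2, height = 4 (consistent)
Top view 2 x 2 -> confirms length = 2, width = 2
The block is 2 x 2 x 4.
Total unit cubes = 2 * 2 * 4 = 16
16 unit cubes


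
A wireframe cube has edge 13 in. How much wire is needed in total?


Shape: cube
Side s = 13 in
A cube has 12 edges, all equal.
Formula: total edge length = 12 * s
Total = 12 * 13
Total = 156
156 in


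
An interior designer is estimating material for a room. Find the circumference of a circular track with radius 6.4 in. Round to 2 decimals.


Shape: circle
Radius r = 6.4 in
Formula: C = 2 * pi * r
C = 2 * pi * 6.4
C = 12.8 * pi
C = 40.21
40.21 in


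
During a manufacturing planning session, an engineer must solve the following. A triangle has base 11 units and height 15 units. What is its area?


Shape: triangle
Base b = 11 units, Height h = 15 units
Formula: A = (1/2) * b * h
A = 0.5 * 11 * 15
A = 0.5 * 165
A = 82.5
82.5 units^2


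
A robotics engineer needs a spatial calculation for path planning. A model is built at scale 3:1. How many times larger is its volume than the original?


Linear scale factor k = 3
Rule: under a linear scaling by k, volumes scale by k^3.
k^3 = 3 * 3 * 3
k^3 = 9 * 3
k^3 = 27
Volume scales by a factor of 27.
27 (dimensionless)


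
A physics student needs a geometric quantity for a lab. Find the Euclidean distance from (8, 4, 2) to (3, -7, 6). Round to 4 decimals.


3D distance between two points
P1 = (8, 4, 2), P2 = (3, -7, 6)
Formula: d = sqrt((x2-x1)^2 + (y2-y1)^2 + (z2-z1)^2)
dx = 3 - 8 = -5
dy = -7 - 4 = -11
dz = 6 - 2 = 4
dx^2 + dy^2 + dz^2 = 25 + 121 + 16 = 162
d = sqrt(162)
d = 12.7279
12.7279 units


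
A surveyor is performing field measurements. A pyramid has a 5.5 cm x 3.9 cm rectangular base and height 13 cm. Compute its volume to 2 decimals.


Shape: rectangular pyramid
Base: 5.5 cm x 3.9 cm, Height h = 13 cm
Formula: V = (1/3) * base_area * h
base_area = 5.5 * 3.9 = 21.45
base_area * h = 21.45 * 13 = 278.85
V = 278.85 / 3
V = 92.95
92.95 cm^3


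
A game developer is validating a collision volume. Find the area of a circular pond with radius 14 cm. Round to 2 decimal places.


Shape: circle
Radius r = 14 cm
Formula: A = pi * r^2
r^2 = 14^2 = 196
A = pi * 196
A = 615.75
615.75 cm^2


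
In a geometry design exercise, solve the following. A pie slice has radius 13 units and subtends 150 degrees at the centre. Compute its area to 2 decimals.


Shape: circular sector
Radius r = 13 units, Angle = 150 degrees
Formula: A = (angle/360) * pi * r^2
r^2 = 169
Fraction of circle = 150/360
A = (150/360) * pi * 169
A = 70.416667 * pi
A = 221.22
221.22 units^2


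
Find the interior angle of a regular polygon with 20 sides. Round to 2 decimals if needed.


Shape: regular icosagon (20 sides)
Formula: interior angle = (n - 2) * 180 / n
(n - 2) = 18
(n - 2) * 180 = 3240
angle = 3240 / 20
angle = 162
162 degrees


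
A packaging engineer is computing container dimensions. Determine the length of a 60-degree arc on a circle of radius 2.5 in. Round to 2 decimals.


Shape: circular arc
Radius r = 2.5 in, Angle = 60 degrees
Formula: L = (angle/360) * 2 * pi * r
2 * pi * r = 5 * pi
L = (60/360) * 5 * pi
L = 0.833333 * pi
L = 2.62
2.62 in


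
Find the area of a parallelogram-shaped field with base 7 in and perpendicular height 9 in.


Shape: parallelogram
Base b = 7 in, Height h = 9 in
Formula: A = b * h
A = 7 * 9
A = 63
63 in^2


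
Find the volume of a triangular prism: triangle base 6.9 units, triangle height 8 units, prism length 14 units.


Shape: triangular prism
Triangle base = 6.9 units, triangle height = 8 units, prism length L = 14 units
Formula: V = (1/2 * b * h_tri) * L
Cross-section area = 0.5 * 6.9 * 8 = 27.6
V = 27.6 * 14
V = 386.4
386.4 units^3


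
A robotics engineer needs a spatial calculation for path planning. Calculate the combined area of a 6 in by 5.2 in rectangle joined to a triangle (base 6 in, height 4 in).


Composite shape: rectangle + triangle
Rectangle area = 6 * 5.2 = 31.2
Triangle area = 0.5 * 6 * 4 = 12
Total = 31.2 + 12
Total = 43.2
43.2 in^2


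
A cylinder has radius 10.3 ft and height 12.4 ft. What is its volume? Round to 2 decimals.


Shape: cylinder
Radius r = 10.3 ft, Height h = 12.4 ft
Formula: V = pi * r^2 * h
r^2 = 106.09
V = pi * 106.09 * 12.4
V = 1315.516 * pi
V = 4132.82
4132.82 ft^3


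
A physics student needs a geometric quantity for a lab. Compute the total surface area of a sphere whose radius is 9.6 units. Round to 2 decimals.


Shape: sphere
Radius r = 9.6 units
Formula: SA = 4 * pi * r^2
r^2 = 92.16
SA = 4 * pi * 92.16
SA = 368.64 * pi
SA = 1158.12
1158.12 units^2


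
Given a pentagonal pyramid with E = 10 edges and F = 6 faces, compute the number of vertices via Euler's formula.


Polyhedron: pentagonal pyramid
Euler's formula for convex polyhedra: V - E + F = 2
Given: E = 10 edges and F = 6 faces
Solve for V:
V = 2 + E - F = 2 + 10 - 6 = 6
6 vertices


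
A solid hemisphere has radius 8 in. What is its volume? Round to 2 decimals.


Shape: hemisphere (half of a sphere)
Radius r = 8 in
Formula: V = (1/2) * (4/3) * pi * r^3 = (2/3) * pi * r^3
r^3 = 512
(2/3) * 512 = 341.333333
V = 341.333333 * pi
V = 1072.33
1072.33 in^3


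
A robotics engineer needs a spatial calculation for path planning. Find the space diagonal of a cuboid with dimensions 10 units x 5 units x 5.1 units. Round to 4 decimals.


Shape: rectangular box (space diagonal)
l = 10 units, w = 5 units, h = 5.1 units
Visualize: the diagonal of the base, then a right triangle with that diagonal and the height.
Formula: d = sqrt(l^2 + w^2 + h^2)
l^2 + w^2 + h^2 = 100 + 25 + 26.01 = 151.01
d = sqrt(151.01)
d = 12.2886
12.2886 units


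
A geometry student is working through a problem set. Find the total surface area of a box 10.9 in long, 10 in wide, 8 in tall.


Shape: rectangular prism
l = 10.9 in, w = 10 in, h = 8 in
Formula: SA = 2(lw + lh + wh)
lw = 109, lh = 87.2, wh = 80
lw + lh + wh = 276.2
SA = 2 * 276.2
SA = 552.4
552.4 in^2


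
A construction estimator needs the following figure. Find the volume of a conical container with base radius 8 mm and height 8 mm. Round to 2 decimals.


Shape: cone
Radius r = 8 mm, Height h = 8 mm
Formula: V = (1/3) * pi * r^2 * h
r^2 = 64
pi * r^2 * h = pi * 64 * 8 = 512 * pi
V = 512 * pi / 3
V = 536.17
536.17 mm^3


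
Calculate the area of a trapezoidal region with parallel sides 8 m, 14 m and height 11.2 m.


Shape: trapezoid
Parallel sides a = 8 m, b = 14 m; Height h = 11.2 m
Formula: A = (a + b) * h / 2
a + b = 8 + 14 = 22
A = 22 * 11.2 / 2
A = 246.4 / 2
A = 123.2
123.2 m^2


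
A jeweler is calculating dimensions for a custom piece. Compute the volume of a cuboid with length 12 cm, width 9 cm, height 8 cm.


Shape: rectangular prism
l = 12 cm, w = 9 cm, h = 8 cm
Formula: V = l * w * h
V = 12 * 9 * 8
V = 108 * 8
V = 864
864 cm^3


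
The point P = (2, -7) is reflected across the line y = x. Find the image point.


Transformation: reflection
Original point: (2, -7)
Rule for reflection over y = x: (x, y) -> (y, x)
Apply: (2, -7) -> (-7, 2)
(-7, 2)


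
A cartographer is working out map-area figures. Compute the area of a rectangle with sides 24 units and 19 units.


Shape: rectangle
Length l = 24 units, Width w = 19 units
Formula: A = l * w
A = 24 * 19
A = 456
456 units^2


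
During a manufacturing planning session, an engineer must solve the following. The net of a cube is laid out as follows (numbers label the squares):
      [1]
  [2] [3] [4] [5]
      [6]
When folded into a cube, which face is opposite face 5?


Net: cross layout. Take square 3 as the base (bottom).
Fold the four squares in the horizontal row up around 3: 2 -> left, 4 -> right, 5 wraps to the top.
Fold 1 and 6 up from 3: 1 -> back, 6 -> front.
Opposite pairs are therefore: (1, 6), (2, 4), (3, 5).
Face 5 is opposite face 3.
face 3


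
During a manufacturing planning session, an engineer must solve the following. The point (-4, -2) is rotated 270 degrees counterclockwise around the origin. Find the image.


Transformation: rotation about the origin
Original point: (-4, -2)
Rule for 270 deg counterclockwise: (x, y) -> (y, -x)
Apply: (-4, -2) -> (-2, 4)
(-2, 4)


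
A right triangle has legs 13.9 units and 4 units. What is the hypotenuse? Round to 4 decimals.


Shape: right triangle
Legs a = 13.9 units, b = 4 units
Formula: c = sqrt(a^2 + b^2)
a^2 = 193.21, b^2 = 16
a^2 + b^2 = 209.21
c = sqrt(209.21)
c = 14.4641
14.4641 units


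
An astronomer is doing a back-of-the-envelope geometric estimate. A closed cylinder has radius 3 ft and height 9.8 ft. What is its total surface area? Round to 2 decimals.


Shape: closed cylinder
Radius r = 3 ft, Height h = 9.8 ft
Formula: SA = 2*pi*r^2 + 2*pi*r*h = 2*pi*r*(r + h)
r + h = 12.8
2 * r * (r + h) = 2 * 3 * 12.8 = 76.8
SA = 76.8 * pi
SA = 241.27
241.27 ft^2


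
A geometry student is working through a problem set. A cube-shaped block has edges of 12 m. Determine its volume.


Shape: cube
Side s = 12 m
Formula: V = s^3
V = 12 * 12 * 12
V = 144 * 12
V = 1728
1728 m^3


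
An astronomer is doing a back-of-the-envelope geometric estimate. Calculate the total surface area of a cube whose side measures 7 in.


Shape: cube
Side s = 7 in
A cube has 6 square faces.
Formula: SA = 6 * s^2
s^2 = 49
SA = 6 * 49
SA = 294
294 in^2


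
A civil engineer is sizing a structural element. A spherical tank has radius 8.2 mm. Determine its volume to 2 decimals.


Shape: sphere
Radius r = 8.2 mm
Formula: V = (4/3) * pi * r^3
r^3 = 551.368
(4/3) * 551.368 = 735.157333
V = 735.157333 * pi
V = 2309.56
2309.56 mm^3


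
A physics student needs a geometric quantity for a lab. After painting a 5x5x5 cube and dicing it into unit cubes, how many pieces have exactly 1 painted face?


Large cube: 5 x 5 x 5, cut into unit cubes.
n = 5, so n - 2 = 3
Cubes with 1 painted face lie in the interior of each face.
A cube has 6 faces; each contributes (n - 2)^2 = 9 such cubes.
Count = 6 * 9 = 54
54 unit cubes


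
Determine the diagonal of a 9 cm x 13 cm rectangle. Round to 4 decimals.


Shape: rectangle (diagonal via Pythagoras)
Sides: 9 cm and 13 cm
Formula: d = sqrt(l^2 + w^2)
l^2 = 81, w^2 = 169
l^2 + w^2 = 250
d = sqrt(250)
d = 15.8114
15.8114 cm


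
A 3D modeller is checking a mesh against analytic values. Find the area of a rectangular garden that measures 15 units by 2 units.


Shape: rectangle
Length l = 15 units, Width w = 2 units
Formula: A = l * w
A = 15 * 2
A = 30
30 units^2


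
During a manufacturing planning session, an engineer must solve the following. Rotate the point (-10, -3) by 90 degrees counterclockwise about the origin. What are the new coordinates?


Transformation: rotation about the origin
Original point: (-10, -3)
Rule for 90 deg counterclockwise: (x, y) -> (-y, x)
Apply: (-10, -3) -> (3, -10)
(3, -10)


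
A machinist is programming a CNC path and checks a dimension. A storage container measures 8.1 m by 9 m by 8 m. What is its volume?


Shape: rectangular prism
l = 8.1 m, w = 9 m, h = 8 m
Formula: V = l * w * h
V = 8.1 * 9 * 8
V = 72.9 * 8
V = 583.2
583.2 m^3


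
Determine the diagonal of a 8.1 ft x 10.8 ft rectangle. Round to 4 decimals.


Shape: rectangle (diagonal via Pythagoras)
Sides: 8.1 ft and 10.8 ft
Formula: d = sqrt(l^2 + w^2)
l^2 = 65.61, w^2 = 116.64
l^2 + w^2 = 182.25
d = sqrt(182.25)
d = 13.5
13.5 ft


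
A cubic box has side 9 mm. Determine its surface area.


Shape: cube
Side s = 9 mm
A cube has 6 square faces.
Formula: SA = 6 * s^2
s^2 = 81
SA = 6 * 81
SA = 486
486 mm^2


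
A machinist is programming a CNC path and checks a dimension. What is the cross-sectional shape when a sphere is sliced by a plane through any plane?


Solid: sphere
Cutting plane: through any plane
Visualize the intersection of the plane with the solid's surface.
The boundary of the cut region is a circle.
circle


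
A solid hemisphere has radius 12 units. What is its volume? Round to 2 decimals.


Shape: hemisphere (half of a sphere)
Radius r = 12 units
Formula: V = (1/2) * (4/3) * pi * r^3 = (2/3) * pi * r^3
r^3 = 1728
(2/3) * 1728 = 1152
V = 1152 * pi
V = 3619.11
3619.11 units^3


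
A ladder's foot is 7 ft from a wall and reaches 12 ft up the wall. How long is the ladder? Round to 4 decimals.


Shape: right triangle
Legs a = 7 ft, b = 12 ft
Formula: c = sqrt(a^2 + b^2)
a^2 = 49, b^2 = 144
a^2 + b^2 = 193
c = sqrt(193)
c = 13.8924
13.8924 ft


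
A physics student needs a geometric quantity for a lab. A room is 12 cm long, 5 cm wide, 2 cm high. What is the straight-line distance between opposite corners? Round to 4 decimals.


Shape: rectangular box (space diagonal)
l = 12 cm, w = 5 cm, h = 2 cm
Visualize: the diagonal of the base, then a right triangle with that diagonal and the height.
Formula: d = sqrt(l^2 + w^2 + h^2)
l^2 + w^2 + h^2 = 144 + 25 + 4 = 173
d = sqrt(173)
d = 13.1529
13.1529 cm


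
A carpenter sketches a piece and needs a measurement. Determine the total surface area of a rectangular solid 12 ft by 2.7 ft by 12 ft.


Shape: rectangular prism
l = 12 ft, w = 2.7 ft, h = 12 ft
Formula: SA = 2(lw + lh + wh)
lw = 32.4, lh = 144, wh = 32.4
lw + lh + wh = 208.8
SA = 2 * 208.8
SA = 417.6
417.6 ft^2
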